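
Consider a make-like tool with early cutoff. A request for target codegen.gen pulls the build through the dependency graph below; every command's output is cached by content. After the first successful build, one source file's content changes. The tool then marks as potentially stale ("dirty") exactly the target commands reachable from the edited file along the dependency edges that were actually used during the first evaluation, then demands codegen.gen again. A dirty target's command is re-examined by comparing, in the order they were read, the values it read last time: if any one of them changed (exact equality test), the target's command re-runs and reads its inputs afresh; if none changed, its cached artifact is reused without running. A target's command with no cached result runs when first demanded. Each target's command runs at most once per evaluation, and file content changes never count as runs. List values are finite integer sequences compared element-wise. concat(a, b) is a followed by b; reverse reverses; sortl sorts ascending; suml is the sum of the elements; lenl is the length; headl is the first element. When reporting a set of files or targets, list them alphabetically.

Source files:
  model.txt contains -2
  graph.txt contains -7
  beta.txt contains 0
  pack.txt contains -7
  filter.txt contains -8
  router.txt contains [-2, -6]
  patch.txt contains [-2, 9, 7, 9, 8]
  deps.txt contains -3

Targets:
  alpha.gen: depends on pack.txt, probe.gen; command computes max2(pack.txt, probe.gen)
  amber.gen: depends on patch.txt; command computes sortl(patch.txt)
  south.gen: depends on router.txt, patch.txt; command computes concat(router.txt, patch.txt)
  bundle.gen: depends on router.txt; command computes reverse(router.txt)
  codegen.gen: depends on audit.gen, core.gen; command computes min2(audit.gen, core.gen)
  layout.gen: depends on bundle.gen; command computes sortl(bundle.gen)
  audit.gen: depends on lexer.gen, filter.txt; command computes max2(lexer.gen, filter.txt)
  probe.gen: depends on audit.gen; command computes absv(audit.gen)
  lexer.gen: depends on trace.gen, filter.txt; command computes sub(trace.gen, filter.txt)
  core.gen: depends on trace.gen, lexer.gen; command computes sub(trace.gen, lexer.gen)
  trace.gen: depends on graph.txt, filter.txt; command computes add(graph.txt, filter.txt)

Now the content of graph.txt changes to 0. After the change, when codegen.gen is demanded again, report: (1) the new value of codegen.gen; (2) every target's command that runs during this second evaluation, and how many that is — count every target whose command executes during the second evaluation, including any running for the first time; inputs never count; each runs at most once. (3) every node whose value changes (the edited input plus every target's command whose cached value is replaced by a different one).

First demand of the output computes:
  trace.gen = add(-7, -8) = -15
  lexer.gen = sub(-15, -8) = -7
  audit.gen = max2(-7, -8) = -7
  core.gen = sub(-15, -7) = -8
  codegen.gen = min2(-7, -8) = -8

After the edit, cleaning proceeds:
  trace.gen: a read changed (graph.txt -7->0) — executes, giving -8.
  lexer.gen: a read changed (trace.gen -15->-8) — executes, giving 0.
  audit.gen: a read changed (lexer.gen -7->0) — executes, giving 0.
  core.gen: a read changed (trace.gen -15->-8; lexer.gen -7->0) — executes, giving -8 — identical to its old value.
  codegen.gen: a read changed (audit.gen -7->0) — executes, giving -8 — identical to its old value.

Demanding codegen.gen again yields -8.
5 target commands run: audit.gen, codegen.gen, core.gen, lexer.gen, trace.gen.
The nodes whose values change: audit.gen, graph.txt, lexer.gen, trace.gen.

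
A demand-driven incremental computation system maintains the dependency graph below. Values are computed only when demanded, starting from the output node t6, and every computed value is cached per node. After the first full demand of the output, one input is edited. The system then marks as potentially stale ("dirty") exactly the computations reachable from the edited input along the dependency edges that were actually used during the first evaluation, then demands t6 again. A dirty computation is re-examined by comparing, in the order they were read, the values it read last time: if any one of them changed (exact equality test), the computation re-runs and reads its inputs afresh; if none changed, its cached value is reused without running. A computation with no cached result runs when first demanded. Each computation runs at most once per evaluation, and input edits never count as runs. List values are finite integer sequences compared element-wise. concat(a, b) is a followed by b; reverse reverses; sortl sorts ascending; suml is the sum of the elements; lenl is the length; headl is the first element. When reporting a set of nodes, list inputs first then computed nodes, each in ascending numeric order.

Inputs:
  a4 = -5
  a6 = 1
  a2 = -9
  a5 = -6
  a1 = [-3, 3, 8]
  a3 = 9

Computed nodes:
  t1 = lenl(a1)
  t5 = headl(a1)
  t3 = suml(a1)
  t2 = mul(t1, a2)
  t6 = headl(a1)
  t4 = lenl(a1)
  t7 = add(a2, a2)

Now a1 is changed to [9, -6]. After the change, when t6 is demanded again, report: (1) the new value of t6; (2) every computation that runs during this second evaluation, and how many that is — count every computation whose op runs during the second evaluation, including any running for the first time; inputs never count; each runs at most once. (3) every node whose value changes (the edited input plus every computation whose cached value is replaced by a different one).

New value of t6: 9.
Computations that run: t6 — 1 in total.
Values that change: a1, t6.

First evaluation (everything demanded from the output):
  t6 = headl([-3, 3, 8]) = -3

Propagation after the edit:
  t6: runs — a1 [-3, 3, 8]->[9, -6]; result 9.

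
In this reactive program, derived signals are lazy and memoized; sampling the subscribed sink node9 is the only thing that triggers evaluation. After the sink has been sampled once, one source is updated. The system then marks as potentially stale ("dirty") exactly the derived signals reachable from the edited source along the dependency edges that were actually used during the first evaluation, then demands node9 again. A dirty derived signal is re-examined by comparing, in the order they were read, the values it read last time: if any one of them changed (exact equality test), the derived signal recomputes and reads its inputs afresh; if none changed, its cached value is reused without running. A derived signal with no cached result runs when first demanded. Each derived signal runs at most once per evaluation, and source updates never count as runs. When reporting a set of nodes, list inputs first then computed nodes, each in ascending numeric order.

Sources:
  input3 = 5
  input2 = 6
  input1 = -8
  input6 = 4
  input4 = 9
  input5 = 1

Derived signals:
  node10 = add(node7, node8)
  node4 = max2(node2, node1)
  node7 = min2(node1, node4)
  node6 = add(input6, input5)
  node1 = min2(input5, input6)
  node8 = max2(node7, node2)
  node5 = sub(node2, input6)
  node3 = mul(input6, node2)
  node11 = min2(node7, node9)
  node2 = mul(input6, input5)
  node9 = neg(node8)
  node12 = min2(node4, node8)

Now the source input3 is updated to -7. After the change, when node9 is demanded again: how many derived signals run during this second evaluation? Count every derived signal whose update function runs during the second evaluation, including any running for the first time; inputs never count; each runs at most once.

0 derived signals run: none.
Note the shortcut — nothing in the graph depends on input3 at all, so no recomputation happens.

First demand of the output computes:
  node1 = min2(1, 4) = 1
  node2 = mul(4, 1) = 4
  node4 = max2(4, 1) = 4
  node7 = min2(1, 4) = 1
  node8 = max2(1, 4) = 4
  node9 = neg(4) = -4

After the edit, cleaning proceeds:
  no node depends on input3 at all; the second demand re-runs nothing.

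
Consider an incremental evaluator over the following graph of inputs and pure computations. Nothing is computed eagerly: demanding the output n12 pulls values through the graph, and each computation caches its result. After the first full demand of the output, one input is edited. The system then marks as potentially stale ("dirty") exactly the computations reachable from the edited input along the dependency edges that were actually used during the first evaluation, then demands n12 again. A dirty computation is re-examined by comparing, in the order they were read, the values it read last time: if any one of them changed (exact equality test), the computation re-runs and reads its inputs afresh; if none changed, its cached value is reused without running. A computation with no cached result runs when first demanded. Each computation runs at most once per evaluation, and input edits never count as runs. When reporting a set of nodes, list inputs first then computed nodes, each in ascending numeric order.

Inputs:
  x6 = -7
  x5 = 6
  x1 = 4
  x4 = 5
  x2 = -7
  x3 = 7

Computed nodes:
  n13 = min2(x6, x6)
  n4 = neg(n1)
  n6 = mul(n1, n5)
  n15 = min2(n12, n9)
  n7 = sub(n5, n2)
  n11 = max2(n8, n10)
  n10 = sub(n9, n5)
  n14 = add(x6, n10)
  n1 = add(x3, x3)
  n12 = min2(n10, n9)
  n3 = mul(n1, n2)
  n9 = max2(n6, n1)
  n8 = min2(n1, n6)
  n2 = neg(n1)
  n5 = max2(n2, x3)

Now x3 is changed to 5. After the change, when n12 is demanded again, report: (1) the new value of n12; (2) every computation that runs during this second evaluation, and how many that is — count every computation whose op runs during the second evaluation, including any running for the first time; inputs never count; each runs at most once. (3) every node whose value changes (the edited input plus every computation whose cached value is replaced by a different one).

Initial pass — values computed on the first demand:
  n1 = add(7, 7) = 14
  n2 = neg(14) = -14
  n5 = max2(-14, 7) = 7
  n6 = mul(14, 7) = 98
  n9 = max2(98, 14) = 98
  n10 = sub(98, 7) = 91
  n12 = min2(91, 98) = 91

Second demand — change propagation:
  n1: re-runs because x3 7->5; x3 7->5; new result 10.
  n2: re-runs because n1 14->10; new result -10.
  n5: re-runs because n2 -14->-10; x3 7->5; new result 5.
  n6: re-runs because n1 14->10; n5 7->5; new result 50.
  n9: re-runs because n6 98->50; n1 14->10; new result 50.
  n10: re-runs because n9 98->50; n5 7->5; new result 45.
  n12: re-runs because n10 91->45; n9 98->50; new result 45.

n12 now evaluates to 45.
Run set: n1, n2, n5, n6, n9, n10, n12 (7 run).
Changed values: x3, n1, n2, n5, n6, n9, n10, n12.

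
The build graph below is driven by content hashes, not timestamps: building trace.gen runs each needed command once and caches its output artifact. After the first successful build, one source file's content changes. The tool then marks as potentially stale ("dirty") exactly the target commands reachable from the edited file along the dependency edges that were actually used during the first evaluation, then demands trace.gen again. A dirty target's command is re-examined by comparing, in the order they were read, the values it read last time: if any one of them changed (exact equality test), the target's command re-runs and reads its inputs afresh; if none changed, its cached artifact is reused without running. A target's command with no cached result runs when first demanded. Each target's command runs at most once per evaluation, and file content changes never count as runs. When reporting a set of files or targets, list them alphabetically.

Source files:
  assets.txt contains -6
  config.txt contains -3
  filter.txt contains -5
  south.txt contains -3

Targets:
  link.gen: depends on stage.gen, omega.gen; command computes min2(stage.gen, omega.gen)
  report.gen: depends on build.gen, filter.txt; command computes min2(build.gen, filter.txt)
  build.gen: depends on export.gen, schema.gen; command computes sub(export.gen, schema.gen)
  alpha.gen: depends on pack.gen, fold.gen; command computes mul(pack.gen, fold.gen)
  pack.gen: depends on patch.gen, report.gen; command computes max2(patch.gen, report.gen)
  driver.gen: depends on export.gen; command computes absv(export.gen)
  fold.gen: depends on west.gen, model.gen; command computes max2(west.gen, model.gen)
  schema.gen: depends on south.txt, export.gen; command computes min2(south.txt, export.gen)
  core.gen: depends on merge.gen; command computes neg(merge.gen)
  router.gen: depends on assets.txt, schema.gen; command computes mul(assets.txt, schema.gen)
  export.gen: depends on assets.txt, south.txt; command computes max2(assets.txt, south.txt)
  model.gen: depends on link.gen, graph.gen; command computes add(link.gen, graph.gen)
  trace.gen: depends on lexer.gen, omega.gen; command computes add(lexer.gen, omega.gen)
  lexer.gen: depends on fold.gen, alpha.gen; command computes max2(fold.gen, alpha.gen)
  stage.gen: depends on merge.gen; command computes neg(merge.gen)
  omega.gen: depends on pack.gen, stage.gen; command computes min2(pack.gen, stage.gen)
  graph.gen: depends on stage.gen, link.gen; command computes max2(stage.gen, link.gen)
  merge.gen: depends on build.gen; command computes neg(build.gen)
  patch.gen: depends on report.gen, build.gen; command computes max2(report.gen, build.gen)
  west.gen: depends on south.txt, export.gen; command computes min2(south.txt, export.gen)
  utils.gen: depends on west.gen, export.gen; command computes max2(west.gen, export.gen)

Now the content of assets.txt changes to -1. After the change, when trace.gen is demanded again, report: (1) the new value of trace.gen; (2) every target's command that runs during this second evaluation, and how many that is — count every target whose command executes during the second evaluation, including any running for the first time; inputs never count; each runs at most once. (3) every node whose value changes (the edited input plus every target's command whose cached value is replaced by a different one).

Initial pass — values computed on the first demand:
  export.gen = max2(-6, -3) = -3
  schema.gen = min2(-3, -3) = -3
  build.gen = sub(-3, -3) = 0
  merge.gen = neg(0) = 0
  report.gen = min2(0, -5) = -5
  patch.gen = max2(-5, 0) = 0
  pack.gen = max2(0, -5) = 0
  stage.gen = neg(0) = 0
  omega.gen = min2(0, 0) = 0
  link.gen = min2(0, 0) = 0
  graph.gen = max2(0, 0) = 0
  model.gen = add(0, 0) = 0
  west.gen = min2(-3, -3) = -3
  fold.gen = max2(-3, 0) = 0
  alpha.gen = mul(0, 0) = 0
  lexer.gen = max2(0, 0) = 0
  trace.gen = add(0, 0) = 0

Second demand — change propagation:
  export.gen: re-runs because assets.txt -6->-1; new result -1.
  schema.gen: re-runs because export.gen -3->-1; new result -3 (unchanged).
  build.gen: re-runs because export.gen -3->-1; new result 2.
  merge.gen: re-runs because build.gen 0->2; new result -2.
  report.gen: re-runs because build.gen 0->2; new result -5 (unchanged).
  patch.gen: re-runs because build.gen 0->2; new result 2.
  pack.gen: re-runs because patch.gen 0->2; new result 2.
  stage.gen: re-runs because merge.gen 0->-2; new result 2.
  omega.gen: re-runs because pack.gen 0->2; stage.gen 0->2; new result 2.
  link.gen: re-runs because stage.gen 0->2; omega.gen 0->2; new result 2.
  graph.gen: re-runs because stage.gen 0->2; link.gen 0->2; new result 2.
  model.gen: re-runs because link.gen 0->2; graph.gen 0->2; new result 4.
  west.gen: re-runs because export.gen -3->-1; new result -3 (unchanged).
  fold.gen: re-runs because model.gen 0->4; new result 4.
  alpha.gen: re-runs because pack.gen 0->2; fold.gen 0->4; new result 8.
  lexer.gen: re-runs because fold.gen 0->4; alpha.gen 0->8; new result 8.
  trace.gen: re-runs because lexer.gen 0->8; omega.gen 0->2; new result 10.

trace.gen now evaluates to 10.
Run set: alpha.gen, build.gen, export.gen, fold.gen, graph.gen, lexer.gen, link.gen, merge.gen, model.gen, omega.gen, pack.gen, patch.gen, report.gen, schema.gen, stage.gen, trace.gen, west.gen (17 run).
Changed values: alpha.gen, assets.txt, build.gen, export.gen, fold.gen, graph.gen, lexer.gen, link.gen, merge.gen, model.gen, omega.gen, pack.gen, patch.gen, stage.gen, trace.gen.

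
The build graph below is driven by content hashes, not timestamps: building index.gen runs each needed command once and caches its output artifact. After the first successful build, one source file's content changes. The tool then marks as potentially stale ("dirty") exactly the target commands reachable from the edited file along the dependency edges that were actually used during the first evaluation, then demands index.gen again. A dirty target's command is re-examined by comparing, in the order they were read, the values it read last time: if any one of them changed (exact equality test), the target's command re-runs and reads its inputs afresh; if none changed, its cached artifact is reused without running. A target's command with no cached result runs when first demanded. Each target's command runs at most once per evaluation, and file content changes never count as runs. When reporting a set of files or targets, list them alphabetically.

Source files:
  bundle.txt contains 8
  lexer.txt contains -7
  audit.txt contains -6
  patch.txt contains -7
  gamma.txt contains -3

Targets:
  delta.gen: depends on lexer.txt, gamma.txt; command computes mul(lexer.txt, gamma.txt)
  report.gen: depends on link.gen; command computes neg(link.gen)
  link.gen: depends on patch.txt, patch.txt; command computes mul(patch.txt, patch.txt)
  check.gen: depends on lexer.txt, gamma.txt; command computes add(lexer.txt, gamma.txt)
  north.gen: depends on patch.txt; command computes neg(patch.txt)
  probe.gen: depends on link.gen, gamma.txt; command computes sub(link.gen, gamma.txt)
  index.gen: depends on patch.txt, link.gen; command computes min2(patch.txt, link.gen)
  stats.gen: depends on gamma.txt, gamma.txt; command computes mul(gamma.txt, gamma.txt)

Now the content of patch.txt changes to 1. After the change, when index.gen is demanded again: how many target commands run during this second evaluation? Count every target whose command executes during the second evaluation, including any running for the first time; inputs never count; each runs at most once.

Run set: index.gen, link.gen (2 run).

Initial pass — values computed on the first demand:
  link.gen = mul(-7, -7) = 49
  index.gen = min2(-7, 49) = -7

Second demand — change propagation:
  link.gen: re-runs because patch.txt -7->1; patch.txt -7->1; new result 1.
  index.gen: re-runs because patch.txt -7->1; link.gen 49->1; new result 1.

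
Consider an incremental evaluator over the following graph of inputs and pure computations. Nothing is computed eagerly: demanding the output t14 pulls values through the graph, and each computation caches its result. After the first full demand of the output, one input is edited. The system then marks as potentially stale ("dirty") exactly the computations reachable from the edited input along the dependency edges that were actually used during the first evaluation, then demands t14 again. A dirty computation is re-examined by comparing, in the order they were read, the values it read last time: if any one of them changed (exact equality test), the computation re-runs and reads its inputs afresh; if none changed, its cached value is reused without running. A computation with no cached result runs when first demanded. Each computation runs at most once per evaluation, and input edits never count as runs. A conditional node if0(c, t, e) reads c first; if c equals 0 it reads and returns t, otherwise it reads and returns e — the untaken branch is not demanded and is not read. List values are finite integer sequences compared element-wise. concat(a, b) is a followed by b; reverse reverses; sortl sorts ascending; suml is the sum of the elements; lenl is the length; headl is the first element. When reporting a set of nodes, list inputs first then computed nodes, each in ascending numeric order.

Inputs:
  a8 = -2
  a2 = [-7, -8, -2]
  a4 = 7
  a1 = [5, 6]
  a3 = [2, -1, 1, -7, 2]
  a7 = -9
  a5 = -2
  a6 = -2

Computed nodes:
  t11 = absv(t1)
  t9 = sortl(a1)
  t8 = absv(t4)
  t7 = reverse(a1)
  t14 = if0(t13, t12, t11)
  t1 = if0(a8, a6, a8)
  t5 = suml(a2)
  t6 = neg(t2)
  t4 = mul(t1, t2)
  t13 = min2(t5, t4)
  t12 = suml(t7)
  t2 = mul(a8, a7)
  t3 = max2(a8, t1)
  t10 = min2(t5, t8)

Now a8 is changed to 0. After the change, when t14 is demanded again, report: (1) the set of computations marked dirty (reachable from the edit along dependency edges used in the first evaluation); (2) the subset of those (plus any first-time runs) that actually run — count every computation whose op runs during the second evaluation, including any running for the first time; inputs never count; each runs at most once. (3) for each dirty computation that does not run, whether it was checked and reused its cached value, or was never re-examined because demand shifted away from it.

Dirty set: t1, t2, t4, t11, t13, t14.
Run set: t1, t2, t4, t13, t14 (5 run).
Re-examined without running (cache reused): t11.
The important point: at t11 every value read last time is unchanged, so the dirty flag clears without a run.

Initial pass — values computed on the first demand:
  t1 = if0(a8=-2 -> else branch a8) = -2
  t2 = mul(-2, -9) = 18
  t4 = mul(-2, 18) = -36
  t5 = suml([-7, -8, -2]) = -17
  t11 = absv(-2) = 2
  t13 = min2(-17, -36) = -36
  t14 = if0(t13=-36 -> else branch t11) = 2

Second demand — change propagation:
  t1: re-runs because a8 -2->0; a8 -2->0; new result -2 (unchanged).
  t2: re-runs because a8 -2->0; new result 0.
  t4: re-runs because t2 18->0; new result 0.
  t11: re-examined; everything it read last time is the same (t1 unchanged) — cache 2 kept, no run.
  t13: re-runs because t4 -36->0; new result -17.
  t14: re-runs because t13 -36->-17; new result 2 (unchanged).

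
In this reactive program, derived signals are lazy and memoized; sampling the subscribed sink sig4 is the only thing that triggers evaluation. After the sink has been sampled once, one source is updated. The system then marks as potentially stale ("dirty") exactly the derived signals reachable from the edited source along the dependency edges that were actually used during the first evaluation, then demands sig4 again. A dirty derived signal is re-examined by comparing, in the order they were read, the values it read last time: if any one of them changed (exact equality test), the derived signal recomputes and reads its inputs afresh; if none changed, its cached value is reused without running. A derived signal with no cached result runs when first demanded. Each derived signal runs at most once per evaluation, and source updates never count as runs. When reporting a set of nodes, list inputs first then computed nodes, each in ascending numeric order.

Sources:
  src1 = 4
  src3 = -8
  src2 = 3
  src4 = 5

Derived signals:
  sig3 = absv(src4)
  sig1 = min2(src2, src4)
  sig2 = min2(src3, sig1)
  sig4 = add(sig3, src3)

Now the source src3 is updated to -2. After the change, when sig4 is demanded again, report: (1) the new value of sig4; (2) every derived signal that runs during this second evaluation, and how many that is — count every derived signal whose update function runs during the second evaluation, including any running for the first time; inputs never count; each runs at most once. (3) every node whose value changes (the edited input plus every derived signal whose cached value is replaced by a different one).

Demanding sig4 again yields 3.
1 derived signals run: sig4.
The nodes whose values change: src3, sig4.

First demand of the output computes:
  sig3 = absv(5) = 5
  sig4 = add(5, -8) = -3

After the edit, cleaning proceeds:
  sig4: a read changed (src3 -8->-2) — executes, giving 3.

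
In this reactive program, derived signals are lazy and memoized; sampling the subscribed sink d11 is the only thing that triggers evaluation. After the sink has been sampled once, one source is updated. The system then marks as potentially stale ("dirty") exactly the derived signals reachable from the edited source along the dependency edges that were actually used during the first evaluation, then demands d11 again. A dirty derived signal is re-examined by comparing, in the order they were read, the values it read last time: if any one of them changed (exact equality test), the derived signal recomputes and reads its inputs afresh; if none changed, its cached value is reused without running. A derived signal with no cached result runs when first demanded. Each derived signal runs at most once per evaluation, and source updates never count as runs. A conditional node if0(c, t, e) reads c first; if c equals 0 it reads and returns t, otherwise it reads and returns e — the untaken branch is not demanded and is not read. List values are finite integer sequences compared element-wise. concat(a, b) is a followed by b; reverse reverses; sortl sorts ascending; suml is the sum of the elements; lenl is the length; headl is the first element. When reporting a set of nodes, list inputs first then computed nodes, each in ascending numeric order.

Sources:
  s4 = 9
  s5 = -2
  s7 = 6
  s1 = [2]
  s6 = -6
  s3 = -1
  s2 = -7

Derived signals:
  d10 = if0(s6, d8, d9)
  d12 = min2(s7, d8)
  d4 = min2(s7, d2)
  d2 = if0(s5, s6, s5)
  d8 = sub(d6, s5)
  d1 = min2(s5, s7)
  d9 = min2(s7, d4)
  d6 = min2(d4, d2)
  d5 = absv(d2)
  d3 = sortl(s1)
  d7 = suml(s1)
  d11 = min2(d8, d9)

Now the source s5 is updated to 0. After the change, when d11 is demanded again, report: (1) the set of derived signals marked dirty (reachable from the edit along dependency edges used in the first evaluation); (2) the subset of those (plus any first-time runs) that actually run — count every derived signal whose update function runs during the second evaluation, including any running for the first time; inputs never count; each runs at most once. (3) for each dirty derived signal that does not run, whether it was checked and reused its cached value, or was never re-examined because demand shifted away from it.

The edit dirties: d2, d4, d6, d8, d9, d11.
6 derived signals run: d2, d4, d6, d8, d9, d11.
No dirty derived signal escaped a run.

First demand of the output computes:
  d2 = if0(s5=-2 -> else branch s5) = -2
  d4 = min2(6, -2) = -2
  d6 = min2(-2, -2) = -2
  d8 = sub(-2, -2) = 0
  d9 = min2(6, -2) = -2
  d11 = min2(0, -2) = -2

After the edit, cleaning proceeds:
  d2: a read changed (s5 -2->0; s5 -2->0) — executes, giving -6.
  d4: a read changed (d2 -2->-6) — executes, giving -6.
  d6: a read changed (d4 -2->-6; d2 -2->-6) — executes, giving -6.
  d8: a read changed (d6 -2->-6; s5 -2->0) — executes, giving -6.
  d9: a read changed (d4 -2->-6) — executes, giving -6.
  d11: a read changed (d8 0->-6; d9 -2->-6) — executes, giving -6.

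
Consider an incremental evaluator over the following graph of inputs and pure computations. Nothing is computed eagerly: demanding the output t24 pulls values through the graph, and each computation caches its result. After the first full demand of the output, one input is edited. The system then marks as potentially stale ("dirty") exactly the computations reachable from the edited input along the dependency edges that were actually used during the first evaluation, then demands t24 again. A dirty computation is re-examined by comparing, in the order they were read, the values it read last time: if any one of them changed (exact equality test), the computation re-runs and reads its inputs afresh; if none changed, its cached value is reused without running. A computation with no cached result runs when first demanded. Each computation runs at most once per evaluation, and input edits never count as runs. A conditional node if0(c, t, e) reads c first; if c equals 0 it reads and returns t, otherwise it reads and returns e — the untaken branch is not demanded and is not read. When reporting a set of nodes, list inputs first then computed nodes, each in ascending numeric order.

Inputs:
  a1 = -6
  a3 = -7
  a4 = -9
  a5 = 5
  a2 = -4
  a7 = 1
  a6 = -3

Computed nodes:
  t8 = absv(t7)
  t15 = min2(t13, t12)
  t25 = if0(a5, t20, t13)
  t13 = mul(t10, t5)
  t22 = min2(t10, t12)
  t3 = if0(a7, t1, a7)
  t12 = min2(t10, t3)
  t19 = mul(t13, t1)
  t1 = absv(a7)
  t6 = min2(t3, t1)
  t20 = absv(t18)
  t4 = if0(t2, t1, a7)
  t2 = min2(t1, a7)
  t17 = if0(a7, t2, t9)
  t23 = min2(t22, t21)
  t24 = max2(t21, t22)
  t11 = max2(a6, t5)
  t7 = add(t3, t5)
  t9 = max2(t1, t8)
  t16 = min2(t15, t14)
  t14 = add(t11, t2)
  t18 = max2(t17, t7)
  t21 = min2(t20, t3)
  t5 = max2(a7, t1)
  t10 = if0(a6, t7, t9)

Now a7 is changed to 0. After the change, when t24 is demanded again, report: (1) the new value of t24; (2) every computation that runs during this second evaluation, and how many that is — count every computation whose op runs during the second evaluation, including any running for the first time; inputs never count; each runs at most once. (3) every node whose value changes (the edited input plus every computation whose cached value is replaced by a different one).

t24 now evaluates to 0.
Run set: t1, t2, t3, t5, t7, t8, t9, t10, t12, t17, t18, t20, t21, t22, t24 (15 run).
Changed values: a7, t1, t3, t5, t7, t8, t9, t10, t12, t17, t18, t20, t21, t22, t24.
The important point: the flipped condition pulls in fresh nodes; t2 runs for the first time.

Initial pass — values computed on the first demand:
  t1 = absv(1) = 1
  t3 = if0(a7=1 -> else branch a7) = 1
  t5 = max2(1, 1) = 1
  t7 = add(1, 1) = 2
  t8 = absv(2) = 2
  t9 = max2(1, 2) = 2
  t10 = if0(a6=-3 -> else branch t9) = 2
  t12 = min2(2, 1) = 1
  t17 = if0(a7=1 -> else branch t9) = 2
  t18 = max2(2, 2) = 2
  t20 = absv(2) = 2
  t21 = min2(2, 1) = 1
  t22 = min2(2, 1) = 1
  t24 = max2(1, 1) = 1

Second demand — change propagation:
  t1: re-runs because a7 1->0; new result 0.
  t2: newly demanded (no cache) — executes and yields 0.
  t3: re-runs because a7 1->0; a7 1->0; new result 0.
  t5: re-runs because a7 1->0; t1 1->0; new result 0.
  t7: re-runs because t3 1->0; t5 1->0; new result 0.
  t8: re-runs because t7 2->0; new result 0.
  t9: re-runs because t1 1->0; t8 2->0; new result 0.
  t10: re-runs because t9 2->0; new result 0.
  t12: re-runs because t10 2->0; t3 1->0; new result 0.
  t17: re-runs because a7 1->0; t9 2->0; new result 0.
  t18: re-runs because t17 2->0; t7 2->0; new result 0.
  t20: re-runs because t18 2->0; new result 0.
  t21: re-runs because t20 2->0; t3 1->0; new result 0.
  t22: re-runs because t10 2->0; t12 1->0; new result 0.
  t24: re-runs because t21 1->0; t22 1->0; new result 0.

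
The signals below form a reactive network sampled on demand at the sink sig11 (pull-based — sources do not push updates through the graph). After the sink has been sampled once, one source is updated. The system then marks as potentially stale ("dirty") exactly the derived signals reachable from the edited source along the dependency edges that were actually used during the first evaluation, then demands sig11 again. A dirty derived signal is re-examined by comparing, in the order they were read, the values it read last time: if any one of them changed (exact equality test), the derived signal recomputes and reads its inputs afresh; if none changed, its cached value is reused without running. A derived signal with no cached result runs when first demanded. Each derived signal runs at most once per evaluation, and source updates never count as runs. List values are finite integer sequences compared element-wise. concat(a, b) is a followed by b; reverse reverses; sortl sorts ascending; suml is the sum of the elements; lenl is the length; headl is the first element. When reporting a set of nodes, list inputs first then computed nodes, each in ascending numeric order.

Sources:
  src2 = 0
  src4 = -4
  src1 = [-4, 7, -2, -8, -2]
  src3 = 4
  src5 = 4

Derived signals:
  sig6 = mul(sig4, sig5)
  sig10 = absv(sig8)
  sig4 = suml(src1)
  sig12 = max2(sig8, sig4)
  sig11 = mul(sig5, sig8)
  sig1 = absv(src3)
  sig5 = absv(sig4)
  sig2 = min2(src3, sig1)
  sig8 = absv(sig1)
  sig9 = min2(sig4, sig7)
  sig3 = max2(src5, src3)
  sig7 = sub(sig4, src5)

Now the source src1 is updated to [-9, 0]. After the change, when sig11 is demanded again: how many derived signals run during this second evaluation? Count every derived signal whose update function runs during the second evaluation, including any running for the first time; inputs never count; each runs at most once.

Run set: sig4 (1 run).
The important point: sig4 recomputes to an identical value, and the output ends up unchanged.

Initial pass — values computed on the first demand:
  sig1 = absv(4) = 4
  sig4 = suml([-4, 7, -2, -8, -2]) = -9
  sig5 = absv(-9) = 9
  sig8 = absv(4) = 4
  sig11 = mul(9, 4) = 36

Second demand — change propagation:
  sig4: re-runs because src1 [-4, 7, -2, -8, -2]->[-9, 0]; new result -9 (unchanged).
  sig5: re-examined; everything it read last time is the same (sig4 unchanged) — cache 9 kept, no run.
  sig11: re-examined; everything it read last time is the same (sig5 unchanged, sig8 unchanged) — cache 36 kept, no run.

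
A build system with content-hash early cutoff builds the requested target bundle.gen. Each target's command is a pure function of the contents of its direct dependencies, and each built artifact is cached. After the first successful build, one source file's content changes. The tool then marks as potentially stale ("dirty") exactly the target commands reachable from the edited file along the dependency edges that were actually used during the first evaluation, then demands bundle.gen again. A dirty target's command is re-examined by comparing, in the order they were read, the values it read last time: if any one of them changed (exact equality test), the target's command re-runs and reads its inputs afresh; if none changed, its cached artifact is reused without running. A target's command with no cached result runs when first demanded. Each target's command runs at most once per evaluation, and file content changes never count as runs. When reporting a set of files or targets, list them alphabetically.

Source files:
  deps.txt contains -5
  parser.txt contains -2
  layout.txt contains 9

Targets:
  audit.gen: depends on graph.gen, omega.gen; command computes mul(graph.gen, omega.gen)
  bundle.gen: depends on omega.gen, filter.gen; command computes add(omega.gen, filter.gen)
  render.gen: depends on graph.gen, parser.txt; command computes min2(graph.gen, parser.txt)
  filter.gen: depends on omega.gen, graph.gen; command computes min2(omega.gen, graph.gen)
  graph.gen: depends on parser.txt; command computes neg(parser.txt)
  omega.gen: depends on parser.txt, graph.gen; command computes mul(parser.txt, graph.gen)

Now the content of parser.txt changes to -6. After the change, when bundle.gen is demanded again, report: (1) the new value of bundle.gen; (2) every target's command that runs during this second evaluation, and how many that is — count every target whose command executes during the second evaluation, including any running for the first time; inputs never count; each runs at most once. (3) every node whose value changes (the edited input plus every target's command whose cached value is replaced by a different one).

New value of bundle.gen: -72.
Target commands that run: bundle.gen, filter.gen, graph.gen, omega.gen — 4 in total.
Values that change: bundle.gen, filter.gen, graph.gen, omega.gen, parser.txt.

First evaluation (everything demanded from the output):
  graph.gen = neg(-2) = 2
  omega.gen = mul(-2, 2) = -4
  filter.gen = min2(-4, 2) = -4
  bundle.gen = add(-4, -4) = -8

Propagation after the edit:
  graph.gen: runs — parser.txt -2->-6; result 6.
  omega.gen: runs — parser.txt -2->-6; graph.gen 2->6; result -36.
  filter.gen: runs — omega.gen -4->-36; graph.gen 2->6; result -36.
  bundle.gen: runs — omega.gen -4->-36; filter.gen -4->-36; result -72.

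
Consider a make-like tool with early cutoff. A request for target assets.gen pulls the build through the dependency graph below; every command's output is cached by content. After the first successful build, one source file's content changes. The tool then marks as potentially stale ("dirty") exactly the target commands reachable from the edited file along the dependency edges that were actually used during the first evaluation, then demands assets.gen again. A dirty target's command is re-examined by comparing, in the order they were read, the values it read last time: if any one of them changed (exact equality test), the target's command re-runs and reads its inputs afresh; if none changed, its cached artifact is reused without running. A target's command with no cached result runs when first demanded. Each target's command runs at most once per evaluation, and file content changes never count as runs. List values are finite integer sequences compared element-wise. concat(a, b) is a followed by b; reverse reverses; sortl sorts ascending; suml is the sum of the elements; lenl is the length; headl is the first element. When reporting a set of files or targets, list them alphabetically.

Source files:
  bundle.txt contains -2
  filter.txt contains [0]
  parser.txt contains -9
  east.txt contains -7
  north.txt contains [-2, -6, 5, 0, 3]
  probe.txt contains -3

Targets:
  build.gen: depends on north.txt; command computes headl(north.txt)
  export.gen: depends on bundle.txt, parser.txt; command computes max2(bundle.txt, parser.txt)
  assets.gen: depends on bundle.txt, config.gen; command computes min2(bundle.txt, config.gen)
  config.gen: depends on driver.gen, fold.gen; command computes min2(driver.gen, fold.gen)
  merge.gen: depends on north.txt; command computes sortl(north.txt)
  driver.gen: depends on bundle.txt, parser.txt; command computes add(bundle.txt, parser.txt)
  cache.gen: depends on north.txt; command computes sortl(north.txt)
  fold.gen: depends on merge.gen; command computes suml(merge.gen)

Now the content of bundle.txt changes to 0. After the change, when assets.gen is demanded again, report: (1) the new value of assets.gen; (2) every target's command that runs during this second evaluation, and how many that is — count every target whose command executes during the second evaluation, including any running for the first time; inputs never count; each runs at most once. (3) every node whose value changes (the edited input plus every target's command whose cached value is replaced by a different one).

Demanding assets.gen again yields -9.
3 target commands run: assets.gen, config.gen, driver.gen.
The nodes whose values change: assets.gen, bundle.txt, config.gen, driver.gen.

First demand of the output computes:
  driver.gen = add(-2, -9) = -11
  merge.gen = sortl([-2, -6, 5, 0, 3]) = [-6, -2, 0, 3, 5]
  fold.gen = suml([-6, -2, 0, 3, 5]) = 0
  config.gen = min2(-11, 0) = -11
  assets.gen = min2(-2, -11) = -11

After the edit, cleaning proceeds:
  driver.gen: a read changed (bundle.txt -2->0) — executes, giving -9.
  config.gen: a read changed (driver.gen -11->-9) — executes, giving -9.
  assets.gen: a read changed (bundle.txt -2->0; config.gen -11->-9) — executes, giving -9.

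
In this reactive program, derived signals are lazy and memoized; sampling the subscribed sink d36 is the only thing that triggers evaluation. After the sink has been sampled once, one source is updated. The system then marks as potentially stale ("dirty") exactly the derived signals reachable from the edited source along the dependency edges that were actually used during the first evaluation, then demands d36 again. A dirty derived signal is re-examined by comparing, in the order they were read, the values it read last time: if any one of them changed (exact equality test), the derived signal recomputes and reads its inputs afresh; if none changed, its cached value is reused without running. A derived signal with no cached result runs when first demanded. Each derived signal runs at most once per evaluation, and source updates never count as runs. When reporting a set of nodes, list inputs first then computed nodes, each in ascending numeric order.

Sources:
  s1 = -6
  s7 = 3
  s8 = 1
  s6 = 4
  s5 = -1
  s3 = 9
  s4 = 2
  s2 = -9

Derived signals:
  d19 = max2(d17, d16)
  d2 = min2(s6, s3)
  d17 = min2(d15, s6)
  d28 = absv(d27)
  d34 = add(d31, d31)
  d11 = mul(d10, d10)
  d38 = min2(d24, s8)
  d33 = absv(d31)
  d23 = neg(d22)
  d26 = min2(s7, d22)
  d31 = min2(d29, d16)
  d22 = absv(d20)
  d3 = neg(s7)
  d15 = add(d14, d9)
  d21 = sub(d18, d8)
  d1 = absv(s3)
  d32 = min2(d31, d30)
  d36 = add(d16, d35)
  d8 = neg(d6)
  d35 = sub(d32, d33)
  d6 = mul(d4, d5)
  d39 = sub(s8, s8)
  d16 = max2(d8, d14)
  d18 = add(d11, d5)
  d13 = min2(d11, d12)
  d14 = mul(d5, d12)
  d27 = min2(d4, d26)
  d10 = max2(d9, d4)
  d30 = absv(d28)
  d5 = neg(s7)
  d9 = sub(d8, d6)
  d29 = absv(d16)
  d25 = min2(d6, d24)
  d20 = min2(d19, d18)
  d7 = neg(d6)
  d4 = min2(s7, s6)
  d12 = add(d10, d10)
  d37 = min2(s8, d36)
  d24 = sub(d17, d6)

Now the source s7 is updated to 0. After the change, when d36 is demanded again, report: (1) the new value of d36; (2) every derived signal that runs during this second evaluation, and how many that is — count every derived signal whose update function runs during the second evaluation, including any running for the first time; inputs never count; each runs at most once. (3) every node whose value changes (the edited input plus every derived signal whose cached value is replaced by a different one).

Demanding d36 again yields 0.
26 derived signals run: d4, d5, d6, d8, d9, d10, d11, d12, d14, d15, d16, d17, d18, d19, d20, d22, d26, d27, d28, d29, d30, d31, d32, d33, d35, d36.
The nodes whose values change: s7, d4, d5, d6, d8, d9, d10, d11, d12, d14, d15, d16, d17, d18, d19, d20, d22, d26, d27, d28, d29, d30, d31, d32, d33, d35, d36.

First demand of the output computes:
  d4 = min2(3, 4) = 3
  d5 = neg(3) = -3
  d6 = mul(3, -3) = -9
  d8 = neg(-9) = 9
  d9 = sub(9, -9) = 18
  d10 = max2(18, 3) = 18
  d11 = mul(18, 18) = 324
  d12 = add(18, 18) = 36
  d14 = mul(-3, 36) = -108
  d15 = add(-108, 18) = -90
  d16 = max2(9, -108) = 9
  d17 = min2(-90, 4) = -90
  d18 = add(324, -3) = 321
  d19 = max2(-90, 9) = 9
  d20 = min2(9, 321) = 9
  d22 = absv(9) = 9
  d26 = min2(3, 9) = 3
  d27 = min2(3, 3) = 3
  d28 = absv(3) = 3
  d29 = absv(9) = 9
  d30 = absv(3) = 3
  d31 = min2(9, 9) = 9
  d32 = min2(9, 3) = 3
  d33 = absv(9) = 9
  d35 = sub(3, 9) = -6
  d36 = add(9, -6) = 3

After the edit, cleaning proceeds:
  d4: a read changed (s7 3->0) — executes, giving 0.
  d5: a read changed (s7 3->0) — executes, giving 0.
  d6: a read changed (d4 3->0; d5 -3->0) — executes, giving 0.
  d8: a read changed (d6 -9->0) — executes, giving 0.
  d9: a read changed (d8 9->0; d6 -9->0) — executes, giving 0.
  d10: a read changed (d9 18->0; d4 3->0) — executes, giving 0.
  d11: a read changed (d10 18->0; d10 18->0) — executes, giving 0.
  d12: a read changed (d10 18->0; d10 18->0) — executes, giving 0.
  d14: a read changed (d5 -3->0; d12 36->0) — executes, giving 0.
  d15: a read changed (d14 -108->0; d9 18->0) — executes, giving 0.
  d16: a read changed (d8 9->0; d14 -108->0) — executes, giving 0.
  d17: a read changed (d15 -90->0) — executes, giving 0.
  d18: a read changed (d11 324->0; d5 -3->0) — executes, giving 0.
  d19: a read changed (d17 -90->0; d16 9->0) — executes, giving 0.
  d20: a read changed (d19 9->0; d18 321->0) — executes, giving 0.
  d22: a read changed (d20 9->0) — executes, giving 0.
  d26: a read changed (s7 3->0; d22 9->0) — executes, giving 0.
  d27: a read changed (d4 3->0; d26 3->0) — executes, giving 0.
  d28: a read changed (d27 3->0) — executes, giving 0.
  d29: a read changed (d16 9->0) — executes, giving 0.
  d30: a read changed (d28 3->0) — executes, giving 0.
  d31: a read changed (d29 9->0; d16 9->0) — executes, giving 0.
  d32: a read changed (d31 9->0; d30 3->0) — executes, giving 0.
  d33: a read changed (d31 9->0) — executes, giving 0.
  d35: a read changed (d32 3->0; d33 9->0) — executes, giving 0.
  d36: a read changed (d16 9->0; d35 -6->0) — executes, giving 0.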